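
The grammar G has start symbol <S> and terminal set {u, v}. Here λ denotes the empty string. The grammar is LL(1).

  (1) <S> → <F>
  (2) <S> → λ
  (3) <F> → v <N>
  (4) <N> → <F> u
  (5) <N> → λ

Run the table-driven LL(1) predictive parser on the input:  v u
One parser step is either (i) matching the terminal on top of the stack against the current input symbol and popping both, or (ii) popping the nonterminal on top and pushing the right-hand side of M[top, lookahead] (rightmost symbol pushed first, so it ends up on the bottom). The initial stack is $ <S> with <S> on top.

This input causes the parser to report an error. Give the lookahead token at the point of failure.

u

step 1: stack=$ <S>  input=v u $  — expand <S> → <F>
step 2: stack=$ <F>  input=v u $  — expand <F> → v <N>
step 3: stack=$ <N> v  input=v u $  — match v
step 4: stack=$ <N>  input=u $  — expand <N> → λ
step 5: stack=$  input=u $  — error: stack empty but input remains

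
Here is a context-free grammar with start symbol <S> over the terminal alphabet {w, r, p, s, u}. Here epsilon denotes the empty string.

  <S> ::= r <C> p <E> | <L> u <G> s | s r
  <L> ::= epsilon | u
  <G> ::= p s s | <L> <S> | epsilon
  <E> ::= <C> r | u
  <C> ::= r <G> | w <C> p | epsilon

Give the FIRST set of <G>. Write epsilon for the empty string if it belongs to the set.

{epsilon, p, r, s, u}

FIRST(<L>): from <L>::=epsilon we get {epsilon}; from <L>::=u we get {u}. So FIRST(<L>) = {epsilon, u}.
FIRST(<C>): from <C>::=r <G> we get {r}; from <C>::=w <C> p we get {w}; from <C>::=epsilon we get {epsilon}. So FIRST(<C>) = {epsilon, r, w}.
FIRST(<S>): from <S>::=r <C> p <E> we get {r}; from <S>::=<L> u <G> s we get {u}; from <S>::=s r we get {s}. So FIRST(<S>) = {r, s, u}.
FIRST(<E>): from <E>::=<C> r we get {r, w}; from <E>::=u we get {u}. So FIRST(<E>) = {r, u, w}.
FIRST(<G>): from <G>::=p s s we get {p}; from <G>::=<L> <S> we get {r, s, u}; from <G>::=epsilon we get {epsilon}. So FIRST(<G>) = {epsilon, p, r, s, u}.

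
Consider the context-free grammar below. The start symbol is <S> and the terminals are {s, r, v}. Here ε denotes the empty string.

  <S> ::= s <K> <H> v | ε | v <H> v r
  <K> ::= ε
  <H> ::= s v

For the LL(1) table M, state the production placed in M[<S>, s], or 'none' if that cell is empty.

FIRST(<S>) = {ε, s, v}
FIRST(<K>) = {ε}
FIRST(<H>) = {s}
FOLLOW(<S>) includes $ since <S> is the start symbol.
FOLLOW(<S>): <S> appears on no right-hand side. Thus FOLLOW(<S>) = {$}.
For <S> ::= s <K> <H> v: FIRST(s <K> <H> v) = {s}, so it goes in M[<S>, t] for t ∈ {s}.
For <S> ::= ε: FIRST(ε) = {ε}, so it goes in M[<S>, t] for t ∈ {}; since ε ∈ FIRST, also for every t ∈ FOLLOW(<S>) = {$}.
For <S> ::= v <H> v r: FIRST(v <H> v r) = {v}, so it goes in M[<S>, t] for t ∈ {v}.

<S> ::= s <K> <H> v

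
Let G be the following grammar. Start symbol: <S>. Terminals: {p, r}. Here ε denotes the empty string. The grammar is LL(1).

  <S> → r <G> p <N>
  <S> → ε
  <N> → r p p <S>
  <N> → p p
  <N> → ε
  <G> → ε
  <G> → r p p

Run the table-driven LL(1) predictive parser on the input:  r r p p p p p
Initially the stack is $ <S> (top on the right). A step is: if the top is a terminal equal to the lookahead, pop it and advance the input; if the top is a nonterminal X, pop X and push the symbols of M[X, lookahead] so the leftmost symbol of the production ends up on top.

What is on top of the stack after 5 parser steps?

p

step 1: stack=$ <S>  input=r r p p p p p $  — expand <S> → r <G> p <N>
step 2: stack=$ <N> p <G> r  input=r r p p p p p $  — match r
step 3: stack=$ <N> p <G>  input=r p p p p p $  — expand <G> → r p p
step 4: stack=$ <N> p p p r  input=r p p p p p $  — match r
step 5: stack=$ <N> p p p  input=p p p p p $  — match p
Stack after step 5: $ <N> p p (top = p).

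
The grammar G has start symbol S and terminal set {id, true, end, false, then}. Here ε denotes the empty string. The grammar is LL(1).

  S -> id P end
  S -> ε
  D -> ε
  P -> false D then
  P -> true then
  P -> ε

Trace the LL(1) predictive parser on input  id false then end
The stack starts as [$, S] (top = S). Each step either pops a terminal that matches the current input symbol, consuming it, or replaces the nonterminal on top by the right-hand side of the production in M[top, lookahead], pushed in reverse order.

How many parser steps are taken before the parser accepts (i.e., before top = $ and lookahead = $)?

7

step 1: stack=$ S  input=id false then end $  — expand S -> id P end
step 2: stack=$ end P id  input=id false then end $  — match id
step 3: stack=$ end P  input=false then end $  — expand P -> false D then
step 4: stack=$ end then D false  input=false then end $  — match false
step 5: stack=$ end then D  input=then end $  — expand D -> ε
step 6: stack=$ end then  input=then end $  — match then
step 7: stack=$ end  input=end $  — match end
Accept reached after 7 steps.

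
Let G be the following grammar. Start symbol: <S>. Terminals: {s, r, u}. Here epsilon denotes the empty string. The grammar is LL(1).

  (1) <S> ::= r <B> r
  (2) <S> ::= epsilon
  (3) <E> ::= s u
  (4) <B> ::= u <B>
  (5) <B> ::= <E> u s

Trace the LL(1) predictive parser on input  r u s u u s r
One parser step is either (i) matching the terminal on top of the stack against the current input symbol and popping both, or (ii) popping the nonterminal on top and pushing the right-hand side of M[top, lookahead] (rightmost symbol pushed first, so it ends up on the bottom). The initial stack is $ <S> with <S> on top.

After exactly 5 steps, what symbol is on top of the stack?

     Stack      Input            Action
  1  $ <S>      r u s u u s r $  expand <S> ::= r <B> r
  2  $ r <B> r  r u s u u s r $  match r
  3  $ r <B>    u s u u s r $    expand <B> ::= u <B>
  4  $ r <B> u  u s u u s r $    match u
  5  $ r <B>    s u u s r $      expand <B> ::= <E> u s
Stack after step 5: $ r s u <E> (top = <E>).

<E>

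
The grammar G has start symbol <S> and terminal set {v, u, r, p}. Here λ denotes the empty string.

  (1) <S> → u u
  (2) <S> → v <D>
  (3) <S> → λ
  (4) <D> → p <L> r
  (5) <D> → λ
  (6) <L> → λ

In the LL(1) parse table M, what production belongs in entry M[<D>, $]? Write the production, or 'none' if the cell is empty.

<D> → λ

FIRST(<S>): from <S>→u u we get {u}; from <S>→v <D> we get {v}; from <S>→λ we get {λ}. So FIRST(<S>) = {λ, u, v}.
FIRST(<D>): from <D>→p <L> r we get {p}; from <D>→λ we get {λ}. So FIRST(<D>) = {λ, p}.
FIRST(<L>): from <L>→λ we get {λ}. So FIRST(<L>) = {λ}.
FOLLOW(<S>) includes $ since <S> is the start symbol.
FOLLOW(<S>): <S> appears on no right-hand side. Thus FOLLOW(<S>) = {$}.
FOLLOW(<D>): in <S>→v <D>, the suffix after <D> is empty, so FOLLOW(<D>) ⊇ FOLLOW(<S>) = {$}. Thus FOLLOW(<D>) = {$}.
For <D> → p <L> r: FIRST(p <L> r) = {p}, so it goes in M[<D>, t] for t ∈ {p}.
For <D> → λ: FIRST(λ) = {λ}, so it goes in M[<D>, t] for t ∈ {}; since λ ∈ FIRST, also for every t ∈ FOLLOW(<D>) = {$}.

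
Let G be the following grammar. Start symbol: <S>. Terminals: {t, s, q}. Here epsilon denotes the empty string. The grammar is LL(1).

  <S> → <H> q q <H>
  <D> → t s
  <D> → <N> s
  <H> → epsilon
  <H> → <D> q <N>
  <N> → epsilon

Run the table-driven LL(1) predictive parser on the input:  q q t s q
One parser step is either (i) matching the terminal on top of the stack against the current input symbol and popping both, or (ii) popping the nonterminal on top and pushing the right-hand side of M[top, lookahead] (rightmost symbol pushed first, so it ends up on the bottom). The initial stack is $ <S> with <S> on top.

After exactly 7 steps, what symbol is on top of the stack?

s

step 1: stack=$ <S>  input=q q t s q $  — expand <S> → <H> q q <H>
step 2: stack=$ <H> q q <H>  input=q q t s q $  — expand <H> → epsilon
step 3: stack=$ <H> q q  input=q q t s q $  — match q
step 4: stack=$ <H> q  input=q t s q $  — match q
step 5: stack=$ <H>  input=t s q $  — expand <H> → <D> q <N>
step 6: stack=$ <N> q <D>  input=t s q $  — expand <D> → t s
step 7: stack=$ <N> q s t  input=t s q $  — match t
Stack after step 7: $ <N> q s (top = s).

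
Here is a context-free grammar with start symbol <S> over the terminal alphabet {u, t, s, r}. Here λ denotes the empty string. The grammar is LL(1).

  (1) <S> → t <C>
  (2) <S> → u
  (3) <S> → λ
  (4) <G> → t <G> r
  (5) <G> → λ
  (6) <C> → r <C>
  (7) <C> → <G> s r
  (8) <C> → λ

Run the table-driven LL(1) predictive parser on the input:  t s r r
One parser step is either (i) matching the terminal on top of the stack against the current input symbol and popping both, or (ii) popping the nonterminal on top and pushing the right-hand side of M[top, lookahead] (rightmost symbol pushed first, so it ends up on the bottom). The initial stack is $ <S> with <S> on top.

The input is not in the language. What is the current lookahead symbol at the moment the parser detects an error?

     Stack      Input      Action
  1  $ <S>      t s r r $  expand <S> → t <C>
  2  $ <C> t    t s r r $  match t
  3  $ <C>      s r r $    expand <C> → <G> s r
  4  $ r s <G>  s r r $    expand <G> → λ
  5  $ r s      s r r $    match s
  6  $ r        r r $      match r
  7  $          r $        error: stack empty but input remains

r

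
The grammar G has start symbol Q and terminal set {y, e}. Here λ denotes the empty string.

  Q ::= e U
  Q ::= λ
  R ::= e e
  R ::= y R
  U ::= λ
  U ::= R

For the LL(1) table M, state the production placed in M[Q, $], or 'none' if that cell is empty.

FIRST(Q) = {λ, e}
FIRST(R) = {e, y}
FIRST(U) = {λ, e, y}  (via R)
FOLLOW(Q) includes $ since Q is the start symbol.
FOLLOW(Q): Q appears on no right-hand side. Thus FOLLOW(Q) = {$}.
For Q ::= e U: FIRST(e U) = {e}, so it goes in M[Q, t] for t ∈ {e}.
For Q ::= λ: FIRST(λ) = {λ}, so it goes in M[Q, t] for t ∈ {}; since λ ∈ FIRST, also for every t ∈ FOLLOW(Q) = {$}.

Q ::= λ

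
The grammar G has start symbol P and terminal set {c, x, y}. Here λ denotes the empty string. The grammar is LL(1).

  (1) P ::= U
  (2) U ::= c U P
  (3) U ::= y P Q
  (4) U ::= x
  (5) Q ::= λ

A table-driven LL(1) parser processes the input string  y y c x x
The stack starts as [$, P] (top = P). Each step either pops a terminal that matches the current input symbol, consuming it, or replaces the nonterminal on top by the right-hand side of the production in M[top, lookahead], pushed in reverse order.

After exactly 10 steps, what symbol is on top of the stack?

step 1: stack=$ P  input=y y c x x $  — expand P ::= U
step 2: stack=$ U  input=y y c x x $  — expand U ::= y P Q
step 3: stack=$ Q P y  input=y y c x x $  — match y
step 4: stack=$ Q P  input=y c x x $  — expand P ::= U
step 5: stack=$ Q U  input=y c x x $  — expand U ::= y P Q
step 6: stack=$ Q Q P y  input=y c x x $  — match y
step 7: stack=$ Q Q P  input=c x x $  — expand P ::= U
step 8: stack=$ Q Q U  input=c x x $  — expand U ::= c U P
step 9: stack=$ Q Q P U c  input=c x x $  — match c
step 10: stack=$ Q Q P U  input=x x $  — expand U ::= x
Stack after step 10: $ Q Q P x (top = x).

x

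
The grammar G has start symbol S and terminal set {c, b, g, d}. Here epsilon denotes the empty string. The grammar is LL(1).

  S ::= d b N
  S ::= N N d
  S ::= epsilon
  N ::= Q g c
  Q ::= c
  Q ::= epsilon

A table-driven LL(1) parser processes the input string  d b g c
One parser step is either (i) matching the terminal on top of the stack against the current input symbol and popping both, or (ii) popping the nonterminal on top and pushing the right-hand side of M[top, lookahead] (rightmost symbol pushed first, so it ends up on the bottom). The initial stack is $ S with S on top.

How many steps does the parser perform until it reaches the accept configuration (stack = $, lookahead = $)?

7

step 1: stack=$ S  input=d b g c $  — expand S ::= d b N
step 2: stack=$ N b d  input=d b g c $  — match d
step 3: stack=$ N b  input=b g c $  — match b
step 4: stack=$ N  input=g c $  — expand N ::= Q g c
step 5: stack=$ c g Q  input=g c $  — expand Q ::= epsilon
step 6: stack=$ c g  input=g c $  — match g
step 7: stack=$ c  input=c $  — match c
Accept reached after 7 steps.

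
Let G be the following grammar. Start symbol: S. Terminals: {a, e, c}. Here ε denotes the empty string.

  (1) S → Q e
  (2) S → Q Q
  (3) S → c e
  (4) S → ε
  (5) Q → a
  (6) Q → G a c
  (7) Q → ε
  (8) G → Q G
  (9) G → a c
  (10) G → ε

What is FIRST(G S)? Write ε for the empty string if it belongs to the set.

{ε, a, c, e}

FIRST(S) = {ε, a, c, e}  (via Q e, Q Q)
FIRST(Q) = {ε, a}  (via G a c)
FIRST(G) = {ε, a}  (via Q G)
FIRST(G S): take FIRST of each symbol in turn, carrying on past any symbol whose FIRST contains ε; result {ε, a, c, e}.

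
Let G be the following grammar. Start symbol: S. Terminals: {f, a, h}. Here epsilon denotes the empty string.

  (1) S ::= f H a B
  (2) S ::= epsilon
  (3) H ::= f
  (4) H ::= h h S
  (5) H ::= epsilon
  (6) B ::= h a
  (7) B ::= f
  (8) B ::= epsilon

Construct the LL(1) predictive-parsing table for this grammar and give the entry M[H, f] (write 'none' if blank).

FIRST(S) = {epsilon, f}
FIRST(H) = {epsilon, f, h}
FIRST(B) = {epsilon, f, h}
FOLLOW(S) includes $ since S is the start symbol.
FOLLOW(H): in S::=f H a B, H is followed by a B with FIRST {a}. Thus FOLLOW(H) = {a}.
For H ::= f: FIRST(f) = {f}, so it goes in M[H, t] for t ∈ {f}.
For H ::= h h S: FIRST(h h S) = {h}, so it goes in M[H, t] for t ∈ {h}.
For H ::= epsilon: FIRST(epsilon) = {epsilon}, so it goes in M[H, t] for t ∈ {}; since epsilon ∈ FIRST, also for every t ∈ FOLLOW(H) = {a}.

H ::= f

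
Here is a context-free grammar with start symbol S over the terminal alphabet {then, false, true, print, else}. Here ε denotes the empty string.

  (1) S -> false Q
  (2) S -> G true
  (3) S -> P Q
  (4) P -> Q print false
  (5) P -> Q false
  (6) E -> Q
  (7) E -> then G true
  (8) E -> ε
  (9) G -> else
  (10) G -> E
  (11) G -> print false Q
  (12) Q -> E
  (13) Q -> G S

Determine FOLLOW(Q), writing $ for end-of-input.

{$, else, false, print, then, true}

FIRST(S): from S->false Q we get {false}; from S->G true we get {else, false, print, then, true}; from S->P Q we get {else, false, print, then, true}. So FIRST(S) = {else, false, print, then, true}.
FIRST(P): from P->Q print false we get {else, false, print, then, true}; from P->Q false we get {else, false, print, then, true}. So FIRST(P) = {else, false, print, then, true}.
FIRST(E): from E->Q we get {ε, else, false, print, then, true}; from E->then G true we get {then}; from E->ε we get {ε}. So FIRST(E) = {ε, else, false, print, then, true}.
FIRST(G): from G->else we get {else}; from G->E we get {ε, else, false, print, then, true}; from G->print false Q we get {print}. So FIRST(G) = {ε, else, false, print, then, true}.
FIRST(Q): from Q->E we get {ε, else, false, print, then, true}; from Q->G S we get {else, false, print, then, true}. So FIRST(Q) = {ε, else, false, print, then, true}.
FOLLOW(S) includes $ since S is the start symbol.
FOLLOW(G): in S->G true, G is followed by true with FIRST {true}; in E->then G true, G is followed by true with FIRST {true}; in Q->G S, G is followed by S with FIRST {else, false, print, then, true}. Thus FOLLOW(G) = {else, false, print, then, true}.
FOLLOW(S): in Q->G S, the suffix after S is empty, so FOLLOW(S) ⊇ FOLLOW(Q) = {$, else, false, print, then, true}. Thus FOLLOW(S) = {$, else, false, print, then, true}.
FOLLOW(P): in S->P Q, P is followed by Q with FIRST {ε, else, false, print, then, true}; in S->P Q, the suffix after P is nullable, so FOLLOW(P) ⊇ FOLLOW(S) = {$, else, false, print, then, true}. Thus FOLLOW(P) = {$, else, false, print, then, true}.
FOLLOW(E): in G->E, the suffix after E is empty, so FOLLOW(E) ⊇ FOLLOW(G) = {else, false, print, then, true}; in Q->E, the suffix after E is empty, so FOLLOW(E) ⊇ FOLLOW(Q) = {$, else, false, print, then, true}. Thus FOLLOW(E) = {$, else, false, print, then, true}.
FOLLOW(Q): in S->false Q, the suffix after Q is empty, so FOLLOW(Q) ⊇ FOLLOW(S) = {$, else, false, print, then, true}; in S->P Q, the suffix after Q is empty, so FOLLOW(Q) ⊇ FOLLOW(S) = {$, else, false, print, then, true}; in P->Q print false, Q is followed by print false with FIRST {print}; in P->Q false, Q is followed by false with FIRST {false}; in E->Q, the suffix after Q is empty, so FOLLOW(Q) ⊇ FOLLOW(E) = {$, else, false, print, then, true}; in G->print false Q, the suffix after Q is empty, so FOLLOW(Q) ⊇ FOLLOW(G) = {else, false, print, then, true}. Thus FOLLOW(Q) = {$, else, false, print, then, true}.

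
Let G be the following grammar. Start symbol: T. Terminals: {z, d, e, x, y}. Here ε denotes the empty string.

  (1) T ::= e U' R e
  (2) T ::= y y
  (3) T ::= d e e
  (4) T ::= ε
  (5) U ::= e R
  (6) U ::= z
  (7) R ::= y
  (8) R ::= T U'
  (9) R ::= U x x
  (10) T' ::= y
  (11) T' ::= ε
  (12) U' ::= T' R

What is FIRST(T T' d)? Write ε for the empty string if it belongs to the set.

{d, e, y}

FIRST(T) = {ε, d, e, y}
FIRST(U) = {e, z}
FIRST(T') = {ε, y}
FIRST(R) = {d, e, y, z}  (via T U', U x x)
FIRST(U') = {d, e, y, z}  (via T' R)
FIRST(T T' d): take FIRST of each symbol in turn, carrying on past any symbol whose FIRST contains ε; result {d, e, y}.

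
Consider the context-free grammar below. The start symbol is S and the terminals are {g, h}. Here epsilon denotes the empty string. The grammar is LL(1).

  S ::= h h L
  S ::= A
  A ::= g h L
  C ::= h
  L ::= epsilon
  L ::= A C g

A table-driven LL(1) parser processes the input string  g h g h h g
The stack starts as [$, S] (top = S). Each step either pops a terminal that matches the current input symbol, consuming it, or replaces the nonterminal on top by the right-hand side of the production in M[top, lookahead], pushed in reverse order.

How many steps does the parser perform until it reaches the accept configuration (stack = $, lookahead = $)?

step 1: stack=$ S  input=g h g h h g $  — expand S ::= A
step 2: stack=$ A  input=g h g h h g $  — expand A ::= g h L
step 3: stack=$ L h g  input=g h g h h g $  — match g
step 4: stack=$ L h  input=h g h h g $  — match h
step 5: stack=$ L  input=g h h g $  — expand L ::= A C g
step 6: stack=$ g C A  input=g h h g $  — expand A ::= g h L
step 7: stack=$ g C L h g  input=g h h g $  — match g
step 8: stack=$ g C L h  input=h h g $  — match h
step 9: stack=$ g C L  input=h g $  — expand L ::= epsilon
step 10: stack=$ g C  input=h g $  — expand C ::= h
step 11: stack=$ g h  input=h g $  — match h
step 12: stack=$ g  input=g $  — match g
Accept reached after 12 steps.

12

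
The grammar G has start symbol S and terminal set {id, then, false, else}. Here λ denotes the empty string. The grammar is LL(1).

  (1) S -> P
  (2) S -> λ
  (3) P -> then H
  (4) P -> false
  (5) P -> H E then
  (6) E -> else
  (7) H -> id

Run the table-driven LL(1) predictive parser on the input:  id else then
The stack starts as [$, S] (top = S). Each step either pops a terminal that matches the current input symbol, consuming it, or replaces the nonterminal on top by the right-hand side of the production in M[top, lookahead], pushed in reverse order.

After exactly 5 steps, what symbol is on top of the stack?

step 1: stack=$ S  input=id else then $  — expand S -> P
step 2: stack=$ P  input=id else then $  — expand P -> H E then
step 3: stack=$ then E H  input=id else then $  — expand H -> id
step 4: stack=$ then E id  input=id else then $  — match id
step 5: stack=$ then E  input=else then $  — expand E -> else
Stack after step 5: $ then else (top = else).

else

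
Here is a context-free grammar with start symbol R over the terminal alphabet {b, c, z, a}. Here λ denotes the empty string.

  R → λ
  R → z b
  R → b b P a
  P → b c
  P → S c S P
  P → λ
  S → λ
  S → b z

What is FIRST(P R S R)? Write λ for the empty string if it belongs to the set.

{λ, b, c, z}

FIRST(R) = {λ, b, z}
FIRST(S) = {λ, b}
FIRST(P) = {λ, b, c}  (via S c S P)
FIRST(P R S R): take FIRST of each symbol in turn, carrying on past any symbol whose FIRST contains λ; result {λ, b, c, z}.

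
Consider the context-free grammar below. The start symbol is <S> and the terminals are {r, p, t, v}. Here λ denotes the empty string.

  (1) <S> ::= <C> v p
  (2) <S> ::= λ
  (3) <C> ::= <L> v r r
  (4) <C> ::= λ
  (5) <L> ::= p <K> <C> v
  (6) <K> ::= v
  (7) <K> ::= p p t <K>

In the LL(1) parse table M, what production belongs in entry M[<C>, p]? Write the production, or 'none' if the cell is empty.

<C> ::= <L> v r r

FIRST(<L>) = {p}
FIRST(<K>) = {p, v}
FIRST(<C>) = {λ, p}  (via <L> v r r)
FIRST(<S>) = {λ, p, v}  (via <C> v p)
FOLLOW(<S>) includes $ since <S> is the start symbol.
FOLLOW(<C>): in <S>::=<C> v p, <C> is followed by v p with FIRST {v}; in <L>::=p <K> <C> v, <C> is followed by v with FIRST {v}. Thus FOLLOW(<C>) = {v}.
For <C> ::= <L> v r r: FIRST(<L> v r r) = {p}, so it goes in M[<C>, t] for t ∈ {p}.
For <C> ::= λ: FIRST(λ) = {λ}, so it goes in M[<C>, t] for t ∈ {}; since λ ∈ FIRST, also for every t ∈ FOLLOW(<C>) = {v}.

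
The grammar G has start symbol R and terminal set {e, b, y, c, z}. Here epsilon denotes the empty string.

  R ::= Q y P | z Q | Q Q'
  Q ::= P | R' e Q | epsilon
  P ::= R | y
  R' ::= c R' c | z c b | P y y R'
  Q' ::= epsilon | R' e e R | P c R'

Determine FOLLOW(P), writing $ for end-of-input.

{$, c, y, z}

FIRST(R) = {epsilon, c, y, z}  (via Q y P, Q Q')
FIRST(P) = {epsilon, c, y, z}  (via R)
FIRST(R') = {c, y, z}  (via P y y R')
FIRST(Q) = {epsilon, c, y, z}  (via P, R' e Q)
FIRST(Q') = {epsilon, c, y, z}  (via R' e e R, P c R')
FOLLOW(R) includes $ since R is the start symbol.
FOLLOW(R): in P::=R, the suffix after R is empty, so FOLLOW(R) ⊇ FOLLOW(P) = {$, c, y, z}; in Q'::=R' e e R, the suffix after R is empty, so FOLLOW(R) ⊇ FOLLOW(Q') = {$, c, y, z}. Thus FOLLOW(R) = {$, c, y, z}.
FOLLOW(Q): in R::=Q y P, Q is followed by y P with FIRST {y}; in R::=z Q, the suffix after Q is empty, so FOLLOW(Q) ⊇ FOLLOW(R) = {$, c, y, z}; in R::=Q Q', Q is followed by Q' with FIRST {epsilon, c, y, z}; in R::=Q Q', the suffix after Q is nullable, so FOLLOW(Q) ⊇ FOLLOW(R) = {$, c, y, z}; in Q::=R' e Q, the suffix after Q is empty (adds nothing new). Thus FOLLOW(Q) = {$, c, y, z}.
FOLLOW(P): in R::=Q y P, the suffix after P is empty, so FOLLOW(P) ⊇ FOLLOW(R) = {$, c, y, z}; in Q::=P, the suffix after P is empty, so FOLLOW(P) ⊇ FOLLOW(Q) = {$, c, y, z}; in R'::=P y y R', P is followed by y y R' with FIRST {y}; in Q'::=P c R', P is followed by c R' with FIRST {c}. Thus FOLLOW(P) = {$, c, y, z}.
FOLLOW(Q'): in R::=Q Q', the suffix after Q' is empty, so FOLLOW(Q') ⊇ FOLLOW(R) = {$, c, y, z}. Thus FOLLOW(Q') = {$, c, y, z}.
FOLLOW(R'): in Q::=R' e Q, R' is followed by e Q with FIRST {e}; in R'::=c R' c, R' is followed by c with FIRST {c}; in R'::=P y y R', the suffix after R' is empty (adds nothing new); in Q'::=R' e e R, R' is followed by e e R with FIRST {e}; in Q'::=P c R', the suffix after R' is empty, so FOLLOW(R') ⊇ FOLLOW(Q') = {$, c, y, z}. Thus FOLLOW(R') = {$, c, e, y, z}.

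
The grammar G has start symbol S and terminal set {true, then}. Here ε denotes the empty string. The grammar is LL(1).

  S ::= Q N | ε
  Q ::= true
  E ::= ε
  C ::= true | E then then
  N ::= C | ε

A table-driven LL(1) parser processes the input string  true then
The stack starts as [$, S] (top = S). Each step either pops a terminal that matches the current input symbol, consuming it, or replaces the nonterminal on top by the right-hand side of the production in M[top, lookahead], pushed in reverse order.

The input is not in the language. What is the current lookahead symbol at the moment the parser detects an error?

step 1: stack=$ S  input=true then $  — expand S ::= Q N
step 2: stack=$ N Q  input=true then $  — expand Q ::= true
step 3: stack=$ N true  input=true then $  — match true
step 4: stack=$ N  input=then $  — expand N ::= C
step 5: stack=$ C  input=then $  — expand C ::= E then then
step 6: stack=$ then then E  input=then $  — expand E ::= ε
step 7: stack=$ then then  input=then $  — match then
step 8: stack=$ then  input=$  — error: top is terminal then but lookahead is $

$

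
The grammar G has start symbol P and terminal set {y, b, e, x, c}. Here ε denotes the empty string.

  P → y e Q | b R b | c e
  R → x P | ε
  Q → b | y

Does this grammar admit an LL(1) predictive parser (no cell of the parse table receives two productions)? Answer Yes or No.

FIRST(P) = {b, c, y}
FIRST(R) = {ε, x}
FIRST(Q) = {b, y}
FOLLOW(P) = {$, b}
FOLLOW(R) = {b}
FOLLOW(Q) = {$, b}
Each cell of M receives at most one production.

Yes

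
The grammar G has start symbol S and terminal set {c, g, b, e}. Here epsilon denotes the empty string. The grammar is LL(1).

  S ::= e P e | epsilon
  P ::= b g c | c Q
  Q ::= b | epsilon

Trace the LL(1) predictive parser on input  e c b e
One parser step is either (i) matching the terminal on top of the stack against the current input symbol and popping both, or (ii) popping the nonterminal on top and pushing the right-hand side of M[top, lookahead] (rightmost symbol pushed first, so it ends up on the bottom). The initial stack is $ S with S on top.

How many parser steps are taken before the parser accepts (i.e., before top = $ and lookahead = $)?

     Stack    Input      Action
  1  $ S      e c b e $  expand S ::= e P e
  2  $ e P e  e c b e $  match e
  3  $ e P    c b e $    expand P ::= c Q
  4  $ e Q c  c b e $    match c
  5  $ e Q    b e $      expand Q ::= b
  6  $ e b    b e $      match b
  7  $ e      e $        match e
Accept reached after 7 steps.

7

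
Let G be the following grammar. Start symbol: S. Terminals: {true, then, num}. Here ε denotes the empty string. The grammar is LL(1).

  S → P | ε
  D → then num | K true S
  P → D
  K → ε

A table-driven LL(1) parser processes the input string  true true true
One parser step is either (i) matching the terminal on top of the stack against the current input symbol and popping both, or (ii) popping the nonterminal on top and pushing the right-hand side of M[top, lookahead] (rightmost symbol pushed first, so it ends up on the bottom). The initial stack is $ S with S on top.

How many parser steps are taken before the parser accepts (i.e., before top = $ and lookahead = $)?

16

      Stack       Input             Action
   1  $ S         true true true $  expand S → P
   2  $ P         true true true $  expand P → D
   3  $ D         true true true $  expand D → K true S
   4  $ S true K  true true true $  expand K → ε
   5  $ S true    true true true $  match true
   6  $ S         true true $       expand S → P
   7  $ P         true true $       expand P → D
   8  $ D         true true $       expand D → K true S
   9  $ S true K  true true $       expand K → ε
  10  $ S true    true true $       match true
  11  $ S         true $            expand S → P
  12  $ P         true $            expand P → D
  13  $ D         true $            expand D → K true S
  14  $ S true K  true $            expand K → ε
  15  $ S true    true $            match true
  16  $ S         $                 expand S → ε
Accept reached after 16 steps.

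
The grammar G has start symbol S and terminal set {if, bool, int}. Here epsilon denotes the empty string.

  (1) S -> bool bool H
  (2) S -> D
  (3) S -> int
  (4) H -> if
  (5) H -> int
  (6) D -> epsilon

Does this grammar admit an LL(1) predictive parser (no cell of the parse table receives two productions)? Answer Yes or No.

FIRST(S) = {epsilon, bool, int}
FIRST(H) = {if, int}
FIRST(D) = {epsilon}
FOLLOW(S) = {$}
FOLLOW(H) = {$}
FOLLOW(D) = {$}
Each cell of M receives at most one production.

Yes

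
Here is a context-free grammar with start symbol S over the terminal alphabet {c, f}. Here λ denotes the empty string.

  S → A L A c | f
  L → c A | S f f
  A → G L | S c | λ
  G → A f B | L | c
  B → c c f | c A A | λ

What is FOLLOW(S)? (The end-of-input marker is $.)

{$, c, f}

FIRST(B) = {λ, c}
FIRST(S) = {c, f}  (via A L A c)
FIRST(L) = {c, f}  (via S f f)
FIRST(A) = {λ, c, f}  (via G L, S c)
FIRST(G) = {c, f}  (via A f B, L)
FOLLOW(S) includes $ since S is the start symbol.
FOLLOW(S): in L→S f f, S is followed by f f with FIRST {f}; in A→S c, S is followed by c with FIRST {c}. Thus FOLLOW(S) = {$, c, f}.
FOLLOW(G): in A→G L, G is followed by L with FIRST {c, f}. Thus FOLLOW(G) = {c, f}.
FOLLOW(B): in G→A f B, the suffix after B is empty, so FOLLOW(B) ⊇ FOLLOW(G) = {c, f}. Thus FOLLOW(B) = {c, f}.
FOLLOW(L): in S→A L A c, L is followed by A c with FIRST {c, f}; in A→G L, the suffix after L is empty, so FOLLOW(L) ⊇ FOLLOW(A) = {c, f}; in G→L, the suffix after L is empty, so FOLLOW(L) ⊇ FOLLOW(G) = {c, f}. Thus FOLLOW(L) = {c, f}.
FOLLOW(A): in S→A L A c (occurrence 1), A is followed by L A c with FIRST {c, f}; in S→A L A c (occurrence 2), A is followed by c with FIRST {c}; in L→c A, the suffix after A is empty, so FOLLOW(A) ⊇ FOLLOW(L) = {c, f}; in G→A f B, A is followed by f B with FIRST {f}; in B→c A A (occurrence 1), A is followed by A with FIRST {λ, c, f}; in B→c A A (occurrence 1), the suffix after A is nullable, so FOLLOW(A) ⊇ FOLLOW(B) = {c, f}; in B→c A A (occurrence 2), the suffix after A is empty, so FOLLOW(A) ⊇ FOLLOW(B) = {c, f}. Thus FOLLOW(A) = {c, f}.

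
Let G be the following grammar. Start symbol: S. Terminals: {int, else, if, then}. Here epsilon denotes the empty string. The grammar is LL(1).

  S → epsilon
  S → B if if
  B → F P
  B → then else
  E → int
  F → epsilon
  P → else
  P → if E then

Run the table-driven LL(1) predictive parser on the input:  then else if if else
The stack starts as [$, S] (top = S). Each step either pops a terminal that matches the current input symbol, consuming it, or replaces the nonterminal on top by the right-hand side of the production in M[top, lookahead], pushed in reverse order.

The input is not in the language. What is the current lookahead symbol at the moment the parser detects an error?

else

step 1: stack=$ S  input=then else if if else $  — expand S → B if if
step 2: stack=$ if if B  input=then else if if else $  — expand B → then else
step 3: stack=$ if if else then  input=then else if if else $  — match then
step 4: stack=$ if if else  input=else if if else $  — match else
step 5: stack=$ if if  input=if if else $  — match if
step 6: stack=$ if  input=if else $  — match if
step 7: stack=$  input=else $  — error: stack empty but input remains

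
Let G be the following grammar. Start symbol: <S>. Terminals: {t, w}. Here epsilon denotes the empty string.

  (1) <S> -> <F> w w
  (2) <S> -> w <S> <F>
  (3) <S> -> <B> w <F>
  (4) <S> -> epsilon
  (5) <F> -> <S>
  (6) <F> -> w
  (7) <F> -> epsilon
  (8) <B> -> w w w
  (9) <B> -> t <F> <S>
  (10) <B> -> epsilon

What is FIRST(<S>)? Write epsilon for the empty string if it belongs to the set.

FIRST(<B>): from <B>->w w w we get {w}; from <B>->t <F> <S> we get {t}; from <B>->epsilon we get {epsilon}. So FIRST(<B>) = {epsilon, t, w}.
FIRST(<S>): from <S>-><F> w w we get {t, w}; from <S>->w <S> <F> we get {w}; from <S>-><B> w <F> we get {t, w}; from <S>->epsilon we get {epsilon}. So FIRST(<S>) = {epsilon, t, w}.
FIRST(<F>): from <F>-><S> we get {epsilon, t, w}; from <F>->w we get {w}; from <F>->epsilon we get {epsilon}. So FIRST(<F>) = {epsilon, t, w}.

{epsilon, t, w}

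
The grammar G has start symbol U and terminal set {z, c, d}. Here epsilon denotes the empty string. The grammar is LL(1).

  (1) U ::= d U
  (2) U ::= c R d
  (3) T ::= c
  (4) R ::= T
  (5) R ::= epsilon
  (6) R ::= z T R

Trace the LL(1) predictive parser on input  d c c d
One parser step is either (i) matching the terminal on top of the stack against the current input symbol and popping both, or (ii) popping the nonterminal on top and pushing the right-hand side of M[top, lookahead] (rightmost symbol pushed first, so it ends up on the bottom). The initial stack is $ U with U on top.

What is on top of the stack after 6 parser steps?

     Stack    Input      Action
  1  $ U      d c c d $  expand U ::= d U
  2  $ U d    d c c d $  match d
  3  $ U      c c d $    expand U ::= c R d
  4  $ d R c  c c d $    match c
  5  $ d R    c d $      expand R ::= T
  6  $ d T    c d $      expand T ::= c
Stack after step 6: $ d c (top = c).

c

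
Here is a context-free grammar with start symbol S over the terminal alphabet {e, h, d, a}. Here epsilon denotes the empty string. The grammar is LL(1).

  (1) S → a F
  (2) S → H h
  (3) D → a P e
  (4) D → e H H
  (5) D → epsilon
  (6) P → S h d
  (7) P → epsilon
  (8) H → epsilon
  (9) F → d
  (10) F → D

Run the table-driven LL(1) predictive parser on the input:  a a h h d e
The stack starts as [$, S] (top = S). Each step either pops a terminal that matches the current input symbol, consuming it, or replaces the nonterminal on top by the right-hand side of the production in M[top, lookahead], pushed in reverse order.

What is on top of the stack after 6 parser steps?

S

step 1: stack=$ S  input=a a h h d e $  — expand S → a F
step 2: stack=$ F a  input=a a h h d e $  — match a
step 3: stack=$ F  input=a h h d e $  — expand F → D
step 4: stack=$ D  input=a h h d e $  — expand D → a P e
step 5: stack=$ e P a  input=a h h d e $  — match a
step 6: stack=$ e P  input=h h d e $  — expand P → S h d
Stack after step 6: $ e d h S (top = S).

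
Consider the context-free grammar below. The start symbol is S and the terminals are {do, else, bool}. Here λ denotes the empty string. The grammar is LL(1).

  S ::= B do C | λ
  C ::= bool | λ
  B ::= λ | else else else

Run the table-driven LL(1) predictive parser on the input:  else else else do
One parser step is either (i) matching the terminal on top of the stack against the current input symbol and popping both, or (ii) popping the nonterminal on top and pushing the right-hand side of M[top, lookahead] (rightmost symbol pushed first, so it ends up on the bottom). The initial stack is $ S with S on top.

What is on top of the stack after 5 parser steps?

     Stack                  Input                Action
  1  $ S                    else else else do $  expand S ::= B do C
  2  $ C do B               else else else do $  expand B ::= else else else
  3  $ C do else else else  else else else do $  match else
  4  $ C do else else       else else do $       match else
  5  $ C do else            else do $            match else
Stack after step 5: $ C do (top = do).

do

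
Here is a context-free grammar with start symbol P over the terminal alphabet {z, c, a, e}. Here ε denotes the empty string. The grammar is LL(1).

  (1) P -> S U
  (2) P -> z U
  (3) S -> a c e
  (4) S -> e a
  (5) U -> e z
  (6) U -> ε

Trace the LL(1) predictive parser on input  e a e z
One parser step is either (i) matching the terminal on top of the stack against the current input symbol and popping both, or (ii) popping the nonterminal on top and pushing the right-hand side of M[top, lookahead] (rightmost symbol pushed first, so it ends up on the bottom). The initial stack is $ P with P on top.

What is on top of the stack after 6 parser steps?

z

     Stack    Input      Action
  1  $ P      e a e z $  expand P -> S U
  2  $ U S    e a e z $  expand S -> e a
  3  $ U a e  e a e z $  match e
  4  $ U a    a e z $    match a
  5  $ U      e z $      expand U -> e z
  6  $ z e    e z $      match e
Stack after step 6: $ z (top = z).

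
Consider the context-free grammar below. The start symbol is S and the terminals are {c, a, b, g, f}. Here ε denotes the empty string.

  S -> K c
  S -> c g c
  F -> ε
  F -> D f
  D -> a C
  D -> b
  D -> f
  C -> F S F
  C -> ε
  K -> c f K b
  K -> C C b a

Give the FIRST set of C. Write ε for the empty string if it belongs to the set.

{ε, a, b, c, f}

FIRST(D): from D->a C we get {a}; from D->b we get {b}; from D->f we get {f}. So FIRST(D) = {a, b, f}.
FIRST(F): from F->ε we get {ε}; from F->D f we get {a, b, f}. So FIRST(F) = {ε, a, b, f}.
FIRST(S): from S->K c we get {a, b, c, f}; from S->c g c we get {c}. So FIRST(S) = {a, b, c, f}.
FIRST(C): from C->F S F we get {a, b, c, f}; from C->ε we get {ε}. So FIRST(C) = {ε, a, b, c, f}.
FIRST(K): from K->c f K b we get {c}; from K->C C b a we get {a, b, c, f}. So FIRST(K) = {a, b, c, f}.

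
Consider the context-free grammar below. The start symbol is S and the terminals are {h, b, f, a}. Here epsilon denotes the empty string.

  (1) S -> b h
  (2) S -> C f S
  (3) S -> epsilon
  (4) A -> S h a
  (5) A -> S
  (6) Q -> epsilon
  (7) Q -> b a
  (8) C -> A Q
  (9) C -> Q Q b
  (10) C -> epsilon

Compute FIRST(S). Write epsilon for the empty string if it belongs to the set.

{epsilon, b, f, h}

FIRST(Q) = {epsilon, b}
FIRST(S) = {epsilon, b, f, h}  (via C f S)
FIRST(A) = {epsilon, b, f, h}  (via S h a, S)
FIRST(C) = {epsilon, b, f, h}  (via A Q, Q Q b)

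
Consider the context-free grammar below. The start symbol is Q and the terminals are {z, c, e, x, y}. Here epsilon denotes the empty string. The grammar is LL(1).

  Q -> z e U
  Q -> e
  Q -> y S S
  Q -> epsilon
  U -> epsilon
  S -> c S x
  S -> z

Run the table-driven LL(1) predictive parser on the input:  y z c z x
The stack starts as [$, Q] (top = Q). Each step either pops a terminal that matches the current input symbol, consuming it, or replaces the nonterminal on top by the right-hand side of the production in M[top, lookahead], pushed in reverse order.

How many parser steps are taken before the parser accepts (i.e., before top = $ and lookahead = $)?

     Stack    Input        Action
  1  $ Q      y z c z x $  expand Q -> y S S
  2  $ S S y  y z c z x $  match y
  3  $ S S    z c z x $    expand S -> z
  4  $ S z    z c z x $    match z
  5  $ S      c z x $      expand S -> c S x
  6  $ x S c  c z x $      match c
  7  $ x S    z x $        expand S -> z
  8  $ x z    z x $        match z
  9  $ x      x $          match x
Accept reached after 9 steps.

9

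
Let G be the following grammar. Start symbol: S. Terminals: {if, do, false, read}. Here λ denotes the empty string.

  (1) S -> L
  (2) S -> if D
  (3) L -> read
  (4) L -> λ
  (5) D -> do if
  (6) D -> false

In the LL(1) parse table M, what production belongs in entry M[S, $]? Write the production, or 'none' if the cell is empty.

S -> L

FIRST(L): from L->read we get {read}; from L->λ we get {λ}. So FIRST(L) = {λ, read}.
FIRST(D): from D->do if we get {do}; from D->false we get {false}. So FIRST(D) = {do, false}.
FIRST(S): from S->L we get {λ, read}; from S->if D we get {if}. So FIRST(S) = {λ, if, read}.
FOLLOW(S) includes $ since S is the start symbol.
FOLLOW(S): S appears on no right-hand side. Thus FOLLOW(S) = {$}.
For S -> L: FIRST(L) = {λ, read}, so it goes in M[S, t] for t ∈ {read}; since λ ∈ FIRST, also for every t ∈ FOLLOW(S) = {$}.
For S -> if D: FIRST(if D) = {if}, so it goes in M[S, t] for t ∈ {if}.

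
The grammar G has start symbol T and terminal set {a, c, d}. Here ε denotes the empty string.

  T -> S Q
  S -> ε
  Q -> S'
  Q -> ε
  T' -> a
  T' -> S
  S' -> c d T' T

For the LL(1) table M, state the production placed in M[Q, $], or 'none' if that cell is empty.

FIRST(S): from S->ε we get {ε}. So FIRST(S) = {ε}.
FIRST(S'): from S'->c d T' T we get {c}. So FIRST(S') = {c}.
FIRST(Q): from Q->S' we get {c}; from Q->ε we get {ε}. So FIRST(Q) = {ε, c}.
FIRST(T'): from T'->a we get {a}; from T'->S we get {ε}. So FIRST(T') = {ε, a}.
FIRST(T): from T->S Q we get {ε, c}. So FIRST(T) = {ε, c}.
FOLLOW(T) includes $ since T is the start symbol.
FOLLOW(T): in S'->c d T' T, the suffix after T is empty, so FOLLOW(T) ⊇ FOLLOW(S') = {$}. Thus FOLLOW(T) = {$}.
FOLLOW(Q): in T->S Q, the suffix after Q is empty, so FOLLOW(Q) ⊇ FOLLOW(T) = {$}. Thus FOLLOW(Q) = {$}.
For Q -> S': FIRST(S') = {c}, so it goes in M[Q, t] for t ∈ {c}.
For Q -> ε: FIRST(ε) = {ε}, so it goes in M[Q, t] for t ∈ {}; since ε ∈ FIRST, also for every t ∈ FOLLOW(Q) = {$}.

Q -> ε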